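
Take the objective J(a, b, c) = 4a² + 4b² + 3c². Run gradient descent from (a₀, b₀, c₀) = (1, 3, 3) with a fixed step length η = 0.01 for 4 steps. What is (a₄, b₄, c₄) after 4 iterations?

∇J = (8a, 8b, 6c)
Step 1: at (1, 3, 3), ∇J = (8, 24, 18) → (1, 3, 3) − 0.01·(8, 24, 18) = (0.92, 2.76, 2.82)
Step 2: at (0.92, 2.76, 2.82), ∇J = (7.36, 22.08, 16.92) → (0.92, 2.76, 2.82) − 0.01·(7.36, 22.08, 16.92) = (0.8464, 2.5392, 2.6508)
Step 3: at (0.8464, 2.5392, 2.6508), ∇J = (6.7712, 20.3136, 15.9048) → (0.8464, 2.5392, 2.6508) − 0.01·(6.7712, 20.3136, 15.9048) = (0.778688, 2.336064, 2.491752)
Step 4: at (0.778688, 2.336064, 2.491752), ∇J = (6.229504, 18.688512, 14.950512) → (0.778688, 2.336064, 2.491752) − 0.01·(6.229504, 18.688512, 14.950512) = (0.71639296, 2.14917888, 2.34224688)

(0.71639296, 2.14917888, 2.34224688)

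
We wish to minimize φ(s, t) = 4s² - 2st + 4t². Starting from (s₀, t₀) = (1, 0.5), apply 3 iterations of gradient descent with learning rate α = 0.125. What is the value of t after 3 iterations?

0.015625

∇φ = (8s - 2t, -2s + 8t)
Step 1: at (1, 0.5), ∇φ = (7, 2) → (1, 0.5) − 0.125·(7, 2) = (0.125, 0.25)
Step 2: at (0.125, 0.25), ∇φ = (0.5, 1.75) → (0.125, 0.25) − 0.125·(0.5, 1.75) = (0.0625, 0.03125)
Step 3: at (0.0625, 0.03125), ∇φ = (0.4375, 0.125) → (0.0625, 0.03125) − 0.125·(0.4375, 0.125) = (0.0078125, 0.015625)
t = 0.015625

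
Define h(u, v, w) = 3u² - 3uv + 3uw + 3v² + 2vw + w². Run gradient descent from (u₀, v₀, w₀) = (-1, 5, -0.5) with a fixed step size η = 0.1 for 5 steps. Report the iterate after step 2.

∇h = (6u - 3v + 3w, -3u + 6v + 2w, 3u + 2v + 2w)
(u₁, v₁, w₁) = (-1, 5, -0.5) − 0.1·(-22.5, 32, 6) = (1.25, 1.8, -1.1)
(u₂, v₂, w₂) = (1.25, 1.8, -1.1) − 0.1·(-1.2, 4.85, 5.15) = (1.37, 1.315, -1.615)

(1.37, 1.315, -1.615)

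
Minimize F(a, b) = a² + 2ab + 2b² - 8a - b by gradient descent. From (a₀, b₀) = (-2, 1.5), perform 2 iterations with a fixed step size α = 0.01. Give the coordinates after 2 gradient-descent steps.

∇F = (2a + 2b - 8, 2a + 4b - 1)
(a₁, b₁) = (-2, 1.5) − 0.01·(-9, 1) = (-1.91, 1.49)
(a₂, b₂) = (-1.91, 1.49) − 0.01·(-8.84, 1.14) = (-1.8216, 1.4786)

(-1.8216, 1.4786)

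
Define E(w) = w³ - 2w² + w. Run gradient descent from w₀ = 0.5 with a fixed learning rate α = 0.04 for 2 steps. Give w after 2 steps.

0.520388

E′(w) = 3w² - 4w + 1
w₁ = 0.5 − 0.04·(-0.25) = 0.51
w₂ = 0.51 − 0.04·(-0.2597) = 0.520388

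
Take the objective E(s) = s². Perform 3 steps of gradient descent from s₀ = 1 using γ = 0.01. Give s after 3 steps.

E′(s) = 2s
Step 1: E′(1) = 2; s₁ = 1 − 0.01·2 = 0.98
Step 2: E′(0.98) = 1.96; s₂ = 0.98 − 0.01·1.96 = 0.9604
Step 3: E′(0.9604) = 1.9208; s₃ = 0.9604 − 0.01·1.9208 = 0.941192

0.941192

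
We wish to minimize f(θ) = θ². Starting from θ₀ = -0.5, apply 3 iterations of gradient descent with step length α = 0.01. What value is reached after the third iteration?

f′(θ) = 2θ
θ₁ = -0.5 − 0.01·(-1) = -0.49
θ₂ = -0.49 − 0.01·(-0.98) = -0.4802
θ₃ = -0.4802 − 0.01·(-0.9604) = -0.470596

-0.470596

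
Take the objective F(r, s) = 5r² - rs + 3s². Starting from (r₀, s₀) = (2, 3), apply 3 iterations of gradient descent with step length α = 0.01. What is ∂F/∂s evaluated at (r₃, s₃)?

∇F = (10r - s, -r + 6s)
Step 1: at (2, 3), ∇F = (17, 16) → (2, 3) − 0.01·(17, 16) = (1.83, 2.84)
Step 2: at (1.83, 2.84), ∇F = (15.46, 15.21) → (1.83, 2.84) − 0.01·(15.46, 15.21) = (1.6754, 2.6879)
Step 3: at (1.6754, 2.6879), ∇F = (14.0661, 14.452) → (1.6754, 2.6879) − 0.01·(14.0661, 14.452) = (1.534739, 2.54338)
∂F/∂s at (1.534739, 2.54338) = 13.725541

13.725541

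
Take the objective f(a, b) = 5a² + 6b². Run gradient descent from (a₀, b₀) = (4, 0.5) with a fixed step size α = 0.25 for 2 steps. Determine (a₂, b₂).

(9, 2)

∇f = (10a, 12b)
(a₁, b₁) = (4, 0.5) − 0.25·(40, 6) = (-6, -1)
(a₂, b₂) = (-6, -1) − 0.25·(-60, -12) = (9, 2)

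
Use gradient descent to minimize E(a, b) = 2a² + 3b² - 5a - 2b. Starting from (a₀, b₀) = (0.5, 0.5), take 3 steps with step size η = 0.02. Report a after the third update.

∇E = (4a - 5, 6b - 2)
Step 1: at (0.5, 0.5), ∇E = (-3, 1) → (0.5, 0.5) − 0.02·(-3, 1) = (0.56, 0.48)
Step 2: at (0.56, 0.48), ∇E = (-2.76, 0.88) → (0.56, 0.48) − 0.02·(-2.76, 0.88) = (0.6152, 0.4624)
Step 3: at (0.6152, 0.4624), ∇E = (-2.5392, 0.7744) → (0.6152, 0.4624) − 0.02·(-2.5392, 0.7744) = (0.665984, 0.446912)
a = 0.665984

0.665984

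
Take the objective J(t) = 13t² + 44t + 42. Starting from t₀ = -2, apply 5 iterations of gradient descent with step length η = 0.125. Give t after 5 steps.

16.05078125

J′(t) = 26t + 44
t₁ = -2 − 0.125·(-8) = -1
t₂ = -1 − 0.125·18 = -3.25
t₃ = -3.25 − 0.125·(-40.5) = 1.8125
t₄ = 1.8125 − 0.125·91.125 = -9.578125
t₅ = -9.578125 − 0.125·(-205.03125) = 16.05078125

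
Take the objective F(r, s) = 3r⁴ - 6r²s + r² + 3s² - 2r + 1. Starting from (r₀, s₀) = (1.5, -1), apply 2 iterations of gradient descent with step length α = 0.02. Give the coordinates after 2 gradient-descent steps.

∇F = (12r³ - 12rs + 2r - 2, -6r² + 6s)
(r₁, s₁) = (1.5, -1) − 0.02·(59.5, -19.5) = (0.31, -0.61)
(r₂, s₂) = (0.31, -0.61) − 0.02·(1.246692, -4.2366) = (0.28506616, -0.525268)

(0.28506616, -0.525268)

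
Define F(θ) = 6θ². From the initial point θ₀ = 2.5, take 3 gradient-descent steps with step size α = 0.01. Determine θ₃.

F′(θ) = 12θ
θ₁ = 2.5 − 0.01·30 = 2.2
θ₂ = 2.2 − 0.01·26.4 = 1.936
θ₃ = 1.936 − 0.01·23.232 = 1.70368

1.70368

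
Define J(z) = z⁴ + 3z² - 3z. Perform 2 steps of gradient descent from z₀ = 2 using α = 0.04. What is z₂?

0.38613504

J′(z) = 4z³ + 6z - 3
Step 1: J′(2) = 41; z₁ = 2 − 0.04·41 = 0.36
Step 2: J′(0.36) = -0.653376; z₂ = 0.36 − 0.04·(-0.653376) = 0.38613504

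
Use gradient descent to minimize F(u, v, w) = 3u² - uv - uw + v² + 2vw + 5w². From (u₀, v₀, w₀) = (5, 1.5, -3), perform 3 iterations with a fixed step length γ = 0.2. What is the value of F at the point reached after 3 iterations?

175.437264

∇F = (6u - v - w, -u + 2v + 2w, -u + 2v + 10w)
Step 1: at (5, 1.5, -3), ∇F = (31.5, -8, -32) → (5, 1.5, -3) − 0.2·(31.5, -8, -32) = (-1.3, 3.1, 3.4)
Step 2: at (-1.3, 3.1, 3.4), ∇F = (-14.3, 14.3, 41.5) → (-1.3, 3.1, 3.4) − 0.2·(-14.3, 14.3, 41.5) = (1.56, 0.24, -4.9)
Step 3: at (1.56, 0.24, -4.9), ∇F = (14.02, -10.88, -50.08) → (1.56, 0.24, -4.9) − 0.2·(14.02, -10.88, -50.08) = (-1.244, 2.416, 5.116)
F(-1.244, 2.416, 5.116) = 175.437264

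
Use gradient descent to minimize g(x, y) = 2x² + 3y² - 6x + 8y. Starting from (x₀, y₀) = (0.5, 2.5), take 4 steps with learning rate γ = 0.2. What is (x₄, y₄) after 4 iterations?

(1.4984, -1.3272)

∇g = (4x - 6, 6y + 8)
(x₁, y₁) = (0.5, 2.5) − 0.2·(-4, 23) = (1.3, -2.1)
(x₂, y₂) = (1.3, -2.1) − 0.2·(-0.8, -4.6) = (1.46, -1.18)
(x₃, y₃) = (1.46, -1.18) − 0.2·(-0.16, 0.92) = (1.492, -1.364)
(x₄, y₄) = (1.492, -1.364) − 0.2·(-0.032, -0.184) = (1.4984, -1.3272)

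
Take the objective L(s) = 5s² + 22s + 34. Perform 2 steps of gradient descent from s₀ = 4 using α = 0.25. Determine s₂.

L′(s) = 10s + 22
s₁ = 4 − 0.25·62 = -11.5
s₂ = -11.5 − 0.25·(-93) = 11.75

11.75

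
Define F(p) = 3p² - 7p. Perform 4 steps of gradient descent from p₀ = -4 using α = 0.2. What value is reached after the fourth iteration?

1.1584

F′(p) = 6p - 7
Step 1: F′(-4) = -31; p₁ = -4 − 0.2·(-31) = 2.2
Step 2: F′(2.2) = 6.2; p₂ = 2.2 − 0.2·6.2 = 0.96
Step 3: F′(0.96) = -1.24; p₃ = 0.96 − 0.2·(-1.24) = 1.208
Step 4: F′(1.208) = 0.248; p₄ = 1.208 − 0.2·0.248 = 1.1584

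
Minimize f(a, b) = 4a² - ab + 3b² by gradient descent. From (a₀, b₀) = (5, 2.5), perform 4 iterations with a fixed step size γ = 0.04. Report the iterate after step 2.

∇f = (8a - b, -a + 6b)
(a₁, b₁) = (5, 2.5) − 0.04·(37.5, 10) = (3.5, 2.1)
(a₂, b₂) = (3.5, 2.1) − 0.04·(25.9, 9.1) = (2.464, 1.736)

(2.464, 1.736)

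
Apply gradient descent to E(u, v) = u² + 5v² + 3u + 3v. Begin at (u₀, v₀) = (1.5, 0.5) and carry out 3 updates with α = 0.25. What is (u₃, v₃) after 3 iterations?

∇E = (2u + 3, 10v + 3)
(u₁, v₁) = (1.5, 0.5) − 0.25·(6, 8) = (0, -1.5)
(u₂, v₂) = (0, -1.5) − 0.25·(3, -12) = (-0.75, 1.5)
(u₃, v₃) = (-0.75, 1.5) − 0.25·(1.5, 18) = (-1.125, -3)

(-1.125, -3)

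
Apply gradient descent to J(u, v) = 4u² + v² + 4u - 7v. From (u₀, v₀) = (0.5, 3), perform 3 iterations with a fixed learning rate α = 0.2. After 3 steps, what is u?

∇J = (8u + 4, 2v - 7)
(u₁, v₁) = (0.5, 3) − 0.2·(8, -1) = (-1.1, 3.2)
(u₂, v₂) = (-1.1, 3.2) − 0.2·(-4.8, -0.6) = (-0.14, 3.32)
(u₃, v₃) = (-0.14, 3.32) − 0.2·(2.88, -0.36) = (-0.716, 3.392)
u = -0.716

-0.716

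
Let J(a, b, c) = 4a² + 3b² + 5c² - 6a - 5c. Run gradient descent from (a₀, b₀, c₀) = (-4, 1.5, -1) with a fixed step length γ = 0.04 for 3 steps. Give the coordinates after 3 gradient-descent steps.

(-0.743552, 0.658464, 0.176)

∇J = (8a - 6, 6b, 10c - 5)
(a₁, b₁, c₁) = (-4, 1.5, -1) − 0.04·(-38, 9, -15) = (-2.48, 1.14, -0.4)
(a₂, b₂, c₂) = (-2.48, 1.14, -0.4) − 0.04·(-25.84, 6.84, -9) = (-1.4464, 0.8664, -0.04)
(a₃, b₃, c₃) = (-1.4464, 0.8664, -0.04) − 0.04·(-17.5712, 5.1984, -5.4) = (-0.743552, 0.658464, 0.176)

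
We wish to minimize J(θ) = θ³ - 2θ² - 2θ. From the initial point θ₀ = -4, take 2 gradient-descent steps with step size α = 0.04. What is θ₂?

-12.475648

J′(θ) = 3θ² - 4θ - 2
Step 1: J′(-4) = 62; θ₁ = -4 − 0.04·62 = -6.48
Step 2: J′(-6.48) = 149.8912; θ₂ = -6.48 − 0.04·149.8912 = -12.475648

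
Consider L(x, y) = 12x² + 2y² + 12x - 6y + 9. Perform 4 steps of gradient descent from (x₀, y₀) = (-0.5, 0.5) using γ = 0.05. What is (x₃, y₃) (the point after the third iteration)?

(-0.5, 0.988)

∇L = (24x + 12, 4y - 6)
Step 1: at (-0.5, 0.5), ∇L = (0, -4) → (-0.5, 0.5) − 0.05·(0, -4) = (-0.5, 0.7)
Step 2: at (-0.5, 0.7), ∇L = (0, -3.2) → (-0.5, 0.7) − 0.05·(0, -3.2) = (-0.5, 0.86)
Step 3: at (-0.5, 0.86), ∇L = (0, -2.56) → (-0.5, 0.86) − 0.05·(0, -2.56) = (-0.5, 0.988)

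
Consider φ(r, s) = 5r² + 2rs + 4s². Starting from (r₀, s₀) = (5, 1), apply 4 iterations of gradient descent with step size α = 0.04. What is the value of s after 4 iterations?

∇φ = (10r + 2s, 2r + 8s)
Step 1: at (5, 1), ∇φ = (52, 18) → (5, 1) − 0.04·(52, 18) = (2.92, 0.28)
Step 2: at (2.92, 0.28), ∇φ = (29.76, 8.08) → (2.92, 0.28) − 0.04·(29.76, 8.08) = (1.7296, -0.0432)
Step 3: at (1.7296, -0.0432), ∇φ = (17.2096, 3.1136) → (1.7296, -0.0432) − 0.04·(17.2096, 3.1136) = (1.041216, -0.167744)
Step 4: at (1.041216, -0.167744), ∇φ = (10.076672, 0.74048) → (1.041216, -0.167744) − 0.04·(10.076672, 0.74048) = (0.63814912, -0.1973632)
s = -0.1973632

-0.1973632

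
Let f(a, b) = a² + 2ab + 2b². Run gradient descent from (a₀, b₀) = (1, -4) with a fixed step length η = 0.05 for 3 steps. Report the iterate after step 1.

(1.3, -3.3)

∇f = (2a + 2b, 2a + 4b)
Step 1: at (1, -4), ∇f = (-6, -14) → (1, -4) − 0.05·(-6, -14) = (1.3, -3.3)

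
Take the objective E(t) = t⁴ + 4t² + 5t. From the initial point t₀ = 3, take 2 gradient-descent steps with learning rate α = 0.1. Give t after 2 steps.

487.3772

E′(t) = 4t³ + 8t + 5
Step 1: E′(3) = 137; t₁ = 3 − 0.1·137 = -10.7
Step 2: E′(-10.7) = -4980.772; t₂ = -10.7 − 0.1·(-4980.772) = 487.3772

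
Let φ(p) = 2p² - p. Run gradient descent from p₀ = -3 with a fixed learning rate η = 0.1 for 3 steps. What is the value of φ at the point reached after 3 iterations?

0.860608

φ′(p) = 4p - 1
p₁ = -3 − 0.1·(-13) = -1.7
p₂ = -1.7 − 0.1·(-7.8) = -0.92
p₃ = -0.92 − 0.1·(-4.68) = -0.452
φ(-0.452) = 0.860608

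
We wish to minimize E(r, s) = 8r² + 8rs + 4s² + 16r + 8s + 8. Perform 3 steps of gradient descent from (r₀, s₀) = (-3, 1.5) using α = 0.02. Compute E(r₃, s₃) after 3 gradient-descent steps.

6.005077970944

∇E = (16r + 8s + 16, 8r + 8s + 8)
Step 1: at (-3, 1.5), ∇E = (-20, -4) → (-3, 1.5) − 0.02·(-20, -4) = (-2.6, 1.58)
Step 2: at (-2.6, 1.58), ∇E = (-12.96, -0.16) → (-2.6, 1.58) − 0.02·(-12.96, -0.16) = (-2.3408, 1.5832)
Step 3: at (-2.3408, 1.5832), ∇E = (-8.7872, 1.9392) → (-2.3408, 1.5832) − 0.02·(-8.7872, 1.9392) = (-2.165056, 1.544416)
E(-2.165056, 1.544416) = 6.005077970944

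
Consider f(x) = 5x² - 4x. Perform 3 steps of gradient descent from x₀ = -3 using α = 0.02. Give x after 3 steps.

-1.3408

f′(x) = 10x - 4
Step 1: f′(-3) = -34; x₁ = -3 − 0.02·(-34) = -2.32
Step 2: f′(-2.32) = -27.2; x₂ = -2.32 − 0.02·(-27.2) = -1.776
Step 3: f′(-1.776) = -21.76; x₃ = -1.776 − 0.02·(-21.76) = -1.3408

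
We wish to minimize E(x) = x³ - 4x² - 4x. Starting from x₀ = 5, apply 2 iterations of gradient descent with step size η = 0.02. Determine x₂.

4.009736

E′(x) = 3x² - 8x - 4
x₁ = 5 − 0.02·31 = 4.38
x₂ = 4.38 − 0.02·18.5132 = 4.009736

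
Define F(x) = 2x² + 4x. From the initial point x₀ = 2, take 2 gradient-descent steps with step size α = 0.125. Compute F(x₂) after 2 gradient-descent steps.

-0.875

F′(x) = 4x + 4
x₁ = 2 − 0.125·12 = 0.5
x₂ = 0.5 − 0.125·6 = -0.25
F(-0.25) = -0.875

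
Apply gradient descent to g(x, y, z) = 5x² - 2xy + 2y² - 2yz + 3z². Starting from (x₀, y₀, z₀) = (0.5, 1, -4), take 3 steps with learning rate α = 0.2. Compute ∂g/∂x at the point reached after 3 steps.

5.4

∇g = (10x - 2y, -2x + 4y - 2z, -2y + 6z)
(x₁, y₁, z₁) = (0.5, 1, -4) − 0.2·(3, 11, -26) = (-0.1, -1.2, 1.2)
(x₂, y₂, z₂) = (-0.1, -1.2, 1.2) − 0.2·(1.4, -7, 9.6) = (-0.38, 0.2, -0.72)
(x₃, y₃, z₃) = (-0.38, 0.2, -0.72) − 0.2·(-4.2, 3, -4.72) = (0.46, -0.4, 0.224)
∂g/∂x at (0.46, -0.4, 0.224) = 5.4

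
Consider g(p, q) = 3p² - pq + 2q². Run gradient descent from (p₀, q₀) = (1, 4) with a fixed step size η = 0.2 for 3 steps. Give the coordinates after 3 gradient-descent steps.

∇g = (6p - q, -p + 4q)
Step 1: at (1, 4), ∇g = (2, 15) → (1, 4) − 0.2·(2, 15) = (0.6, 1)
Step 2: at (0.6, 1), ∇g = (2.6, 3.4) → (0.6, 1) − 0.2·(2.6, 3.4) = (0.08, 0.32)
Step 3: at (0.08, 0.32), ∇g = (0.16, 1.2) → (0.08, 0.32) − 0.2·(0.16, 1.2) = (0.048, 0.08)

(0.048, 0.08)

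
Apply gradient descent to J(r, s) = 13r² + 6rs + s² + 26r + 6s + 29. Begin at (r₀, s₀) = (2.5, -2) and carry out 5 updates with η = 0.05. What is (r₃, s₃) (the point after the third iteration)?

∇J = (26r + 6s + 26, 6r + 2s + 6)
(r₁, s₁) = (2.5, -2) − 0.05·(79, 17) = (-1.45, -2.85)
(r₂, s₂) = (-1.45, -2.85) − 0.05·(-28.8, -8.4) = (-0.01, -2.43)
(r₃, s₃) = (-0.01, -2.43) − 0.05·(11.16, 1.08) = (-0.568, -2.484)

(-0.568, -2.484)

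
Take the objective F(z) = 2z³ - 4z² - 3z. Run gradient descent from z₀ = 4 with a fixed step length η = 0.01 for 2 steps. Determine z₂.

3.001674

F′(z) = 6z² - 8z - 3
z₁ = 4 − 0.01·61 = 3.39
z₂ = 3.39 − 0.01·38.8326 = 3.001674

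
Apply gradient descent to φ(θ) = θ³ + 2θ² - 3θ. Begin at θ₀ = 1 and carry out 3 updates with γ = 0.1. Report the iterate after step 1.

φ′(θ) = 3θ² + 4θ - 3
θ₁ = 1 − 0.1·4 = 0.6

0.6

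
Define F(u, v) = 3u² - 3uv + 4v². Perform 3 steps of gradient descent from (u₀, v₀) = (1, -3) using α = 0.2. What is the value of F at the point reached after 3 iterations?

∇F = (6u - 3v, -3u + 8v)
(u₁, v₁) = (1, -3) − 0.2·(15, -27) = (-2, 2.4)
(u₂, v₂) = (-2, 2.4) − 0.2·(-19.2, 25.2) = (1.84, -2.64)
(u₃, v₃) = (1.84, -2.64) − 0.2·(18.96, -26.64) = (-1.952, 2.688)
F(-1.952, 2.688) = 56.073216

56.073216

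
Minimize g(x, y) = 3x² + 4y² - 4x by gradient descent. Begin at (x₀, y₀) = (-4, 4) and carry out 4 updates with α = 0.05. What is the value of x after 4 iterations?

-0.4538

∇g = (6x - 4, 8y)
(x₁, y₁) = (-4, 4) − 0.05·(-28, 32) = (-2.6, 2.4)
(x₂, y₂) = (-2.6, 2.4) − 0.05·(-19.6, 19.2) = (-1.62, 1.44)
(x₃, y₃) = (-1.62, 1.44) − 0.05·(-13.72, 11.52) = (-0.934, 0.864)
(x₄, y₄) = (-0.934, 0.864) − 0.05·(-9.604, 6.912) = (-0.4538, 0.5184)
x = -0.4538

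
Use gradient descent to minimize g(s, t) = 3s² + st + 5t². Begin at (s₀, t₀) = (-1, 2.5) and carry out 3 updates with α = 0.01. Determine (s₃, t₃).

∇g = (6s + t, s + 10t)
(s₁, t₁) = (-1, 2.5) − 0.01·(-3.5, 24) = (-0.965, 2.26)
(s₂, t₂) = (-0.965, 2.26) − 0.01·(-3.53, 21.635) = (-0.9297, 2.04365)
(s₃, t₃) = (-0.9297, 2.04365) − 0.01·(-3.53455, 19.5068) = (-0.8943545, 1.848582)

(-0.8943545, 1.848582)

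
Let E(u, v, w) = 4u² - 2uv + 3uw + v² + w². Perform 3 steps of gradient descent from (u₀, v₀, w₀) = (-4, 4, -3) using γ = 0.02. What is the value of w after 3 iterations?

∇E = (8u - 2v + 3w, -2u + 2v, 3u + 2w)
(u₁, v₁, w₁) = (-4, 4, -3) − 0.02·(-49, 16, -18) = (-3.02, 3.68, -2.64)
(u₂, v₂, w₂) = (-3.02, 3.68, -2.64) − 0.02·(-39.44, 13.4, -14.34) = (-2.2312, 3.412, -2.3532)
(u₃, v₃, w₃) = (-2.2312, 3.412, -2.3532) − 0.02·(-31.7332, 11.2864, -11.4) = (-1.596536, 3.186272, -2.1252)
w = -2.1252

-2.1252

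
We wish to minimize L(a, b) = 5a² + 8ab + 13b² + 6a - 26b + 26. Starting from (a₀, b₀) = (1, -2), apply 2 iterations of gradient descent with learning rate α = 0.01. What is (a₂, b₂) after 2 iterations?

∇L = (10a + 8b + 6, 8a + 26b - 26)
Step 1: at (1, -2), ∇L = (0, -70) → (1, -2) − 0.01·(0, -70) = (1, -1.3)
Step 2: at (1, -1.3), ∇L = (5.6, -51.8) → (1, -1.3) − 0.01·(5.6, -51.8) = (0.944, -0.782)

(0.944, -0.782)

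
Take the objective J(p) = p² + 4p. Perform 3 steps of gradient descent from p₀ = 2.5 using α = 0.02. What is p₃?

J′(p) = 2p + 4
p₁ = 2.5 − 0.02·9 = 2.32
p₂ = 2.32 − 0.02·8.64 = 2.1472
p₃ = 2.1472 − 0.02·8.2944 = 1.981312

1.981312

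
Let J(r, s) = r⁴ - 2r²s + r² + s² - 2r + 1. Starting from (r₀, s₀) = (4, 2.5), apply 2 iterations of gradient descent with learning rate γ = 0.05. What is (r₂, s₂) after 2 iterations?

(59.8252, 8.506)

∇J = (4r³ - 4rs + 2r - 2, -2r² + 2s)
(r₁, s₁) = (4, 2.5) − 0.05·(222, -27) = (-7.1, 3.85)
(r₂, s₂) = (-7.1, 3.85) − 0.05·(-1338.504, -93.12) = (59.8252, 8.506)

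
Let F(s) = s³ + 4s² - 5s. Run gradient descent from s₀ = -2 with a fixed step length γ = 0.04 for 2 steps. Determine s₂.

-1.237952

F′(s) = 3s² + 8s - 5
Step 1: F′(-2) = -9; s₁ = -2 − 0.04·(-9) = -1.64
Step 2: F′(-1.64) = -10.0512; s₂ = -1.64 − 0.04·(-10.0512) = -1.237952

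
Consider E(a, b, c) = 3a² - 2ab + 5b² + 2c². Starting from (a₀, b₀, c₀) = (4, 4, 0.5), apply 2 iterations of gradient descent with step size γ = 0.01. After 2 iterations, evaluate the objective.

73.57913088

∇E = (6a - 2b, -2a + 10b, 4c)
Step 1: at (4, 4, 0.5), ∇E = (16, 32, 2) → (4, 4, 0.5) − 0.01·(16, 32, 2) = (3.84, 3.68, 0.48)
Step 2: at (3.84, 3.68, 0.48), ∇E = (15.68, 29.12, 1.92) → (3.84, 3.68, 0.48) − 0.01·(15.68, 29.12, 1.92) = (3.6832, 3.3888, 0.4608)
E(3.6832, 3.3888, 0.4608) = 73.57913088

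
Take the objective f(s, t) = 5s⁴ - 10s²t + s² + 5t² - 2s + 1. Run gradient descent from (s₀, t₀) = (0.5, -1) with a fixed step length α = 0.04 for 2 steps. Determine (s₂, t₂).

(0.1007488, -0.29936)

∇f = (20s³ - 20st + 2s - 2, -10s² + 10t)
(s₁, t₁) = (0.5, -1) − 0.04·(11.5, -12.5) = (0.04, -0.5)
(s₂, t₂) = (0.04, -0.5) − 0.04·(-1.51872, -5.016) = (0.1007488, -0.29936)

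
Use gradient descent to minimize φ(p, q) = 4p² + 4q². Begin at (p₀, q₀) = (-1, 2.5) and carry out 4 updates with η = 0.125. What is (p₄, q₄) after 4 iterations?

(0, 0)

∇φ = (8p, 8q)
Step 1: at (-1, 2.5), ∇φ = (-8, 20) → (-1, 2.5) − 0.125·(-8, 20) = (0, 0)
Step 2: at (0, 0), ∇φ = (0, 0) → (0, 0) − 0.125·(0, 0) = (0, 0)
Step 3: at (0, 0), ∇φ = (0, 0) → (0, 0) − 0.125·(0, 0) = (0, 0)
Step 4: at (0, 0), ∇φ = (0, 0) → (0, 0) − 0.125·(0, 0) = (0, 0)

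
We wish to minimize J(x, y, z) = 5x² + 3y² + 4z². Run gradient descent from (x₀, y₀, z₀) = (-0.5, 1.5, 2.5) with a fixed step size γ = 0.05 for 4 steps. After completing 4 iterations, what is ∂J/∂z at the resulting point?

2.592

∇J = (10x, 6y, 8z)
(x₁, y₁, z₁) = (-0.5, 1.5, 2.5) − 0.05·(-5, 9, 20) = (-0.25, 1.05, 1.5)
(x₂, y₂, z₂) = (-0.25, 1.05, 1.5) − 0.05·(-2.5, 6.3, 12) = (-0.125, 0.735, 0.9)
(x₃, y₃, z₃) = (-0.125, 0.735, 0.9) − 0.05·(-1.25, 4.41, 7.2) = (-0.0625, 0.5145, 0.54)
(x₄, y₄, z₄) = (-0.0625, 0.5145, 0.54) − 0.05·(-0.625, 3.087, 4.32) = (-0.03125, 0.36015, 0.324)
∂J/∂z at (-0.03125, 0.36015, 0.324) = 2.592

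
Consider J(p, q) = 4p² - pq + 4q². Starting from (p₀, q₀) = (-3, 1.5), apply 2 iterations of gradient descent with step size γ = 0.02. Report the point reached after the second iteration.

(-2.0676, 0.9582)

∇J = (8p - q, -p + 8q)
Step 1: at (-3, 1.5), ∇J = (-25.5, 15) → (-3, 1.5) − 0.02·(-25.5, 15) = (-2.49, 1.2)
Step 2: at (-2.49, 1.2), ∇J = (-21.12, 12.09) → (-2.49, 1.2) − 0.02·(-21.12, 12.09) = (-2.0676, 0.9582)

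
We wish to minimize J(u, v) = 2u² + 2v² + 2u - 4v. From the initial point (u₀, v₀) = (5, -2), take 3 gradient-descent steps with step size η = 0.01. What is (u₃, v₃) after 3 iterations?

∇J = (4u + 2, 4v - 4)
(u₁, v₁) = (5, -2) − 0.01·(22, -12) = (4.78, -1.88)
(u₂, v₂) = (4.78, -1.88) − 0.01·(21.12, -11.52) = (4.5688, -1.7648)
(u₃, v₃) = (4.5688, -1.7648) − 0.01·(20.2752, -11.0592) = (4.366048, -1.654208)

(4.366048, -1.654208)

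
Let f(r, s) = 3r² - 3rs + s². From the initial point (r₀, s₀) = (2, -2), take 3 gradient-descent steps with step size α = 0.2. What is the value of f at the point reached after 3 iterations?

0.638976

∇f = (6r - 3s, -3r + 2s)
(r₁, s₁) = (2, -2) − 0.2·(18, -10) = (-1.6, 0)
(r₂, s₂) = (-1.6, 0) − 0.2·(-9.6, 4.8) = (0.32, -0.96)
(r₃, s₃) = (0.32, -0.96) − 0.2·(4.8, -2.88) = (-0.64, -0.384)
f(-0.64, -0.384) = 0.638976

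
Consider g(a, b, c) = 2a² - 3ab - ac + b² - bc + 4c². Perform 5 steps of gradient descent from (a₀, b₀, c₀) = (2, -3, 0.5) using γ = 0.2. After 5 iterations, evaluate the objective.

∇g = (4a - 3b - c, -3a + 2b - c, -a - b + 8c)
Step 1: at (2, -3, 0.5), ∇g = (16.5, -12.5, 5) → (2, -3, 0.5) − 0.2·(16.5, -12.5, 5) = (-1.3, -0.5, -0.5)
Step 2: at (-1.3, -0.5, -0.5), ∇g = (-3.2, 3.4, -2.2) → (-1.3, -0.5, -0.5) − 0.2·(-3.2, 3.4, -2.2) = (-0.66, -1.18, -0.06)
Step 3: at (-0.66, -1.18, -0.06), ∇g = (0.96, -0.32, 1.36) → (-0.66, -1.18, -0.06) − 0.2·(0.96, -0.32, 1.36) = (-0.852, -1.116, -0.332)
Step 4: at (-0.852, -1.116, -0.332), ∇g = (0.272, 0.656, -0.688) → (-0.852, -1.116, -0.332) − 0.2·(0.272, 0.656, -0.688) = (-0.9064, -1.2472, -0.1944)
Step 5: at (-0.9064, -1.2472, -0.1944), ∇g = (0.3104, 0.4192, 0.5984) → (-0.9064, -1.2472, -0.1944) − 0.2·(0.3104, 0.4192, 0.5984) = (-0.96848, -1.33104, -0.31408)
g(-0.96848, -1.33104, -0.31408) = -0.5473306112

-0.5473306112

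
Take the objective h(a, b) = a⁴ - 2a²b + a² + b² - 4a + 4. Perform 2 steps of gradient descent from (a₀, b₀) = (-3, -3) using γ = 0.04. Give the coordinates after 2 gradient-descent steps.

(-3.01294336, -1.077952)

∇h = (4a³ - 4ab + 2a - 4, -2a² + 2b)
Step 1: at (-3, -3), ∇h = (-154, -24) → (-3, -3) − 0.04·(-154, -24) = (3.16, -2.04)
Step 2: at (3.16, -2.04), ∇h = (154.323584, -24.0512) → (3.16, -2.04) − 0.04·(154.323584, -24.0512) = (-3.01294336, -1.077952)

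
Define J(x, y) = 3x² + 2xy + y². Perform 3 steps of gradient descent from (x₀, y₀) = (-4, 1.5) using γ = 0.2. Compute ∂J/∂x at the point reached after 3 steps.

0.376

∇J = (6x + 2y, 2x + 2y)
(x₁, y₁) = (-4, 1.5) − 0.2·(-21, -5) = (0.2, 2.5)
(x₂, y₂) = (0.2, 2.5) − 0.2·(6.2, 5.4) = (-1.04, 1.42)
(x₃, y₃) = (-1.04, 1.42) − 0.2·(-3.4, 0.76) = (-0.36, 1.268)
∂J/∂x at (-0.36, 1.268) = 0.376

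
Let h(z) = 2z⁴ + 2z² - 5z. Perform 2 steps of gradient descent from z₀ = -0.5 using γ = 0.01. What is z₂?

-0.34727296

h′(z) = 8z³ + 4z - 5
Step 1: h′(-0.5) = -8; z₁ = -0.5 − 0.01·(-8) = -0.42
Step 2: h′(-0.42) = -7.272704; z₂ = -0.42 − 0.01·(-7.272704) = -0.34727296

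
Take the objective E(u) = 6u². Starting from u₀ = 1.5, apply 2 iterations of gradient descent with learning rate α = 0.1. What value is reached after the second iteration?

0.06

E′(u) = 12u
u₁ = 1.5 − 0.1·18 = -0.3
u₂ = -0.3 − 0.1·(-3.6) = 0.06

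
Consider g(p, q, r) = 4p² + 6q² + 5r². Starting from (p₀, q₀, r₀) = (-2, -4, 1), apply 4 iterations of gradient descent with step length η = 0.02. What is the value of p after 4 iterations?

∇g = (8p, 12q, 10r)
Step 1: at (-2, -4, 1), ∇g = (-16, -48, 10) → (-2, -4, 1) − 0.02·(-16, -48, 10) = (-1.68, -3.04, 0.8)
Step 2: at (-1.68, -3.04, 0.8), ∇g = (-13.44, -36.48, 8) → (-1.68, -3.04, 0.8) − 0.02·(-13.44, -36.48, 8) = (-1.4112, -2.3104, 0.64)
Step 3: at (-1.4112, -2.3104, 0.64), ∇g = (-11.2896, -27.7248, 6.4) → (-1.4112, -2.3104, 0.64) − 0.02·(-11.2896, -27.7248, 6.4) = (-1.185408, -1.755904, 0.512)
Step 4: at (-1.185408, -1.755904, 0.512), ∇g = (-9.483264, -21.070848, 5.12) → (-1.185408, -1.755904, 0.512) − 0.02·(-9.483264, -21.070848, 5.12) = (-0.99574272, -1.33448704, 0.4096)
p = -0.99574272

-0.99574272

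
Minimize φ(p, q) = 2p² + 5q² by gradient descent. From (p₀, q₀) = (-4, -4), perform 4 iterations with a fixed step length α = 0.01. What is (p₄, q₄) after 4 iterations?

∇φ = (4p, 10q)
Step 1: at (-4, -4), ∇φ = (-16, -40) → (-4, -4) − 0.01·(-16, -40) = (-3.84, -3.6)
Step 2: at (-3.84, -3.6), ∇φ = (-15.36, -36) → (-3.84, -3.6) − 0.01·(-15.36, -36) = (-3.6864, -3.24)
Step 3: at (-3.6864, -3.24), ∇φ = (-14.7456, -32.4) → (-3.6864, -3.24) − 0.01·(-14.7456, -32.4) = (-3.538944, -2.916)
Step 4: at (-3.538944, -2.916), ∇φ = (-14.155776, -29.16) → (-3.538944, -2.916) − 0.01·(-14.155776, -29.16) = (-3.39738624, -2.6244)

(-3.39738624, -2.6244)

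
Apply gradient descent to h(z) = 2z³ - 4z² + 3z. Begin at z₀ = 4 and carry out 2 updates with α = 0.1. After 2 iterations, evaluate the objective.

-2125.417594608

h′(z) = 6z² - 8z + 3
z₁ = 4 − 0.1·67 = -2.7
z₂ = -2.7 − 0.1·68.34 = -9.534
h(-9.534) = -2125.417594608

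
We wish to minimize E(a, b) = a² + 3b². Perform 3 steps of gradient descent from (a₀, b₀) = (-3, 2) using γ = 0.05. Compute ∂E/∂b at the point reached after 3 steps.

∇E = (2a, 6b)
Step 1: at (-3, 2), ∇E = (-6, 12) → (-3, 2) − 0.05·(-6, 12) = (-2.7, 1.4)
Step 2: at (-2.7, 1.4), ∇E = (-5.4, 8.4) → (-2.7, 1.4) − 0.05·(-5.4, 8.4) = (-2.43, 0.98)
Step 3: at (-2.43, 0.98), ∇E = (-4.86, 5.88) → (-2.43, 0.98) − 0.05·(-4.86, 5.88) = (-2.187, 0.686)
∂E/∂b at (-2.187, 0.686) = 4.116

4.116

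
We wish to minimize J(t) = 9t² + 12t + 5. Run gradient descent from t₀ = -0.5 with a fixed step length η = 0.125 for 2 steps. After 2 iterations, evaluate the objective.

J′(t) = 18t + 12
Step 1: J′(-0.5) = 3; t₁ = -0.5 − 0.125·3 = -0.875
Step 2: J′(-0.875) = -3.75; t₂ = -0.875 − 0.125·(-3.75) = -0.40625
J(-0.40625) = 1.6103515625

1.6103515625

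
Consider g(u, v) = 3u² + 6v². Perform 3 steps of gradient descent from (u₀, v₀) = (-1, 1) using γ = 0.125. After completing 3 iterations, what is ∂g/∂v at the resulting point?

∇g = (6u, 12v)
Step 1: at (-1, 1), ∇g = (-6, 12) → (-1, 1) − 0.125·(-6, 12) = (-0.25, -0.5)
Step 2: at (-0.25, -0.5), ∇g = (-1.5, -6) → (-0.25, -0.5) − 0.125·(-1.5, -6) = (-0.0625, 0.25)
Step 3: at (-0.0625, 0.25), ∇g = (-0.375, 3) → (-0.0625, 0.25) − 0.125·(-0.375, 3) = (-0.015625, -0.125)
∂g/∂v at (-0.015625, -0.125) = -1.5

-1.5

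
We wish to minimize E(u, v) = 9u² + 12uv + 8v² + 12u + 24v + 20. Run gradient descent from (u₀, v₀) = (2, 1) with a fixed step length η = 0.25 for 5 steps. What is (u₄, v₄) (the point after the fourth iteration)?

∇E = (18u + 12v + 12, 12u + 16v + 24)
(u₁, v₁) = (2, 1) − 0.25·(60, 64) = (-13, -15)
(u₂, v₂) = (-13, -15) − 0.25·(-402, -372) = (87.5, 78)
(u₃, v₃) = (87.5, 78) − 0.25·(2523, 2322) = (-543.25, -502.5)
(u₄, v₄) = (-543.25, -502.5) − 0.25·(-15796.5, -14535) = (3405.875, 3131.25)

(3405.875, 3131.25)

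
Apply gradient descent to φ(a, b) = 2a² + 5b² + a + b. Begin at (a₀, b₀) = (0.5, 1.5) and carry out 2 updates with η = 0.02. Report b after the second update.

0.924

∇φ = (4a + 1, 10b + 1)
Step 1: at (0.5, 1.5), ∇φ = (3, 16) → (0.5, 1.5) − 0.02·(3, 16) = (0.44, 1.18)
Step 2: at (0.44, 1.18), ∇φ = (2.76, 12.8) → (0.44, 1.18) − 0.02·(2.76, 12.8) = (0.3848, 0.924)
b = 0.924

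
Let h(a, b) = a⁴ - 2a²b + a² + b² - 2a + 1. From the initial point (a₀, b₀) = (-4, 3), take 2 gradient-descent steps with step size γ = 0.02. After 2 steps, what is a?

∇h = (4a³ - 4ab + 2a - 2, -2a² + 2b)
Step 1: at (-4, 3), ∇h = (-218, -26) → (-4, 3) − 0.02·(-218, -26) = (0.36, 3.52)
Step 2: at (0.36, 3.52), ∇h = (-6.162176, 6.7808) → (0.36, 3.52) − 0.02·(-6.162176, 6.7808) = (0.48324352, 3.384384)
a = 0.48324352

0.48324352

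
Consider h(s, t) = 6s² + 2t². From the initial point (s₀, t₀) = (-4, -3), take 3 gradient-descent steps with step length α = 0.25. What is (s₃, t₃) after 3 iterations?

∇h = (12s, 4t)
(s₁, t₁) = (-4, -3) − 0.25·(-48, -12) = (8, 0)
(s₂, t₂) = (8, 0) − 0.25·(96, 0) = (-16, 0)
(s₃, t₃) = (-16, 0) − 0.25·(-192, 0) = (32, 0)

(32, 0)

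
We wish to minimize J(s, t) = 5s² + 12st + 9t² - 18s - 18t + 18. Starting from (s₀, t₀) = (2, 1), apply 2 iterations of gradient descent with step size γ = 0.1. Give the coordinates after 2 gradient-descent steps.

∇J = (10s + 12t - 18, 12s + 18t - 18)
(s₁, t₁) = (2, 1) − 0.1·(14, 24) = (0.6, -1.4)
(s₂, t₂) = (0.6, -1.4) − 0.1·(-28.8, -36) = (3.48, 2.2)

(3.48, 2.2)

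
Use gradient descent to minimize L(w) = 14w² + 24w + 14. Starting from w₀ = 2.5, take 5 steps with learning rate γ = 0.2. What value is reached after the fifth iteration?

-6915.32848

L′(w) = 28w + 24
Step 1: L′(2.5) = 94; w₁ = 2.5 − 0.2·94 = -16.3
Step 2: L′(-16.3) = -432.4; w₂ = -16.3 − 0.2·(-432.4) = 70.18
Step 3: L′(70.18) = 1989.04; w₃ = 70.18 − 0.2·1989.04 = -327.628
Step 4: L′(-327.628) = -9149.584; w₄ = -327.628 − 0.2·(-9149.584) = 1502.2888
Step 5: L′(1502.2888) = 42088.0864; w₅ = 1502.2888 − 0.2·42088.0864 = -6915.32848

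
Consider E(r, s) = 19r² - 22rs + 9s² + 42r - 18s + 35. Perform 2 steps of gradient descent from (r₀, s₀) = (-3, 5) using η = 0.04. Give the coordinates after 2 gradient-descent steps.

∇E = (38r - 22s + 42, -22r + 18s - 18)
(r₁, s₁) = (-3, 5) − 0.04·(-182, 138) = (4.28, -0.52)
(r₂, s₂) = (4.28, -0.52) − 0.04·(216.08, -121.52) = (-4.3632, 4.3408)

(-4.3632, 4.3408)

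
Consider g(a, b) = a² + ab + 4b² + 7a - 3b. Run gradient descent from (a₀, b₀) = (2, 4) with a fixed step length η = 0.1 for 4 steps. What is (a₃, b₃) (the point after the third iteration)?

(-1.055, 0.425)

∇g = (2a + b + 7, a + 8b - 3)
(a₁, b₁) = (2, 4) − 0.1·(15, 31) = (0.5, 0.9)
(a₂, b₂) = (0.5, 0.9) − 0.1·(8.9, 4.7) = (-0.39, 0.43)
(a₃, b₃) = (-0.39, 0.43) − 0.1·(6.65, 0.05) = (-1.055, 0.425)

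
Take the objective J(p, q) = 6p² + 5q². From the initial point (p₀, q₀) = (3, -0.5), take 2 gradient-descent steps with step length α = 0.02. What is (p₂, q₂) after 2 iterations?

(1.7328, -0.32)

∇J = (12p, 10q)
Step 1: at (3, -0.5), ∇J = (36, -5) → (3, -0.5) − 0.02·(36, -5) = (2.28, -0.4)
Step 2: at (2.28, -0.4), ∇J = (27.36, -4) → (2.28, -0.4) − 0.02·(27.36, -4) = (1.7328, -0.32)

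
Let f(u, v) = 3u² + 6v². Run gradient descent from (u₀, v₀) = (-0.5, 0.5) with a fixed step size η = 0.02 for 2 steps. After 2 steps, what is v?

0.2888

∇f = (6u, 12v)
Step 1: at (-0.5, 0.5), ∇f = (-3, 6) → (-0.5, 0.5) − 0.02·(-3, 6) = (-0.44, 0.38)
Step 2: at (-0.44, 0.38), ∇f = (-2.64, 4.56) → (-0.44, 0.38) − 0.02·(-2.64, 4.56) = (-0.3872, 0.2888)
v = 0.2888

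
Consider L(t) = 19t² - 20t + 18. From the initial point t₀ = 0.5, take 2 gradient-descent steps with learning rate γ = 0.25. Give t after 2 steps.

-1.375

L′(t) = 38t - 20
Step 1: L′(0.5) = -1; t₁ = 0.5 − 0.25·(-1) = 0.75
Step 2: L′(0.75) = 8.5; t₂ = 0.75 − 0.25·8.5 = -1.375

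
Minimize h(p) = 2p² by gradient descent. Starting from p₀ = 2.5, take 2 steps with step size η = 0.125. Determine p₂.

0.625

h′(p) = 4p
Step 1: h′(2.5) = 10; p₁ = 2.5 − 0.125·10 = 1.25
Step 2: h′(1.25) = 5; p₂ = 1.25 − 0.125·5 = 0.625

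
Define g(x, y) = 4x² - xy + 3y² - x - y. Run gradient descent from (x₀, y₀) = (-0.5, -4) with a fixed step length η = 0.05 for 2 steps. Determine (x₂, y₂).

∇g = (8x - y - 1, -x + 6y - 1)
(x₁, y₁) = (-0.5, -4) − 0.05·(-1, -24.5) = (-0.45, -2.775)
(x₂, y₂) = (-0.45, -2.775) − 0.05·(-1.825, -17.2) = (-0.35875, -1.915)

(-0.35875, -1.915)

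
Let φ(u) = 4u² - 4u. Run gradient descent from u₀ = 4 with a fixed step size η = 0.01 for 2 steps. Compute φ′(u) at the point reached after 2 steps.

23.6992

φ′(u) = 8u - 4
Step 1: φ′(4) = 28; u₁ = 4 − 0.01·28 = 3.72
Step 2: φ′(3.72) = 25.76; u₂ = 3.72 − 0.01·25.76 = 3.4624
φ′(u) at (3.4624) = 23.6992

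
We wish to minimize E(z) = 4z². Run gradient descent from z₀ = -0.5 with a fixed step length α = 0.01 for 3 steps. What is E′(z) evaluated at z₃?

E′(z) = 8z
z₁ = -0.5 − 0.01·(-4) = -0.46
z₂ = -0.46 − 0.01·(-3.68) = -0.4232
z₃ = -0.4232 − 0.01·(-3.3856) = -0.389344
E′(z) at (-0.389344) = -3.114752

-3.114752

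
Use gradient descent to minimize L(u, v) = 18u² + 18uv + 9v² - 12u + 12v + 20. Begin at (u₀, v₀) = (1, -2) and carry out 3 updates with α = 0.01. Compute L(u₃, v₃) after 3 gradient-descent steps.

∇L = (36u + 18v - 12, 18u + 18v + 12)
Step 1: at (1, -2), ∇L = (-12, -6) → (1, -2) − 0.01·(-12, -6) = (1.12, -1.94)
Step 2: at (1.12, -1.94), ∇L = (-6.6, -2.76) → (1.12, -1.94) − 0.01·(-6.6, -2.76) = (1.186, -1.9124)
Step 3: at (1.186, -1.9124), ∇L = (-3.7272, -1.0752) → (1.186, -1.9124) − 0.01·(-3.7272, -1.0752) = (1.223272, -1.901648)
L(1.223272, -1.901648) = 0.11025545024

0.11025545024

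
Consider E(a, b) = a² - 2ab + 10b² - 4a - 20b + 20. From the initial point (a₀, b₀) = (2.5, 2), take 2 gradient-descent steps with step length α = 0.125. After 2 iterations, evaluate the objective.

∇E = (2a - 2b - 4, -2a + 20b - 20)
(a₁, b₁) = (2.5, 2) − 0.125·(-3, 15) = (2.875, 0.125)
(a₂, b₂) = (2.875, 0.125) − 0.125·(1.5, -23.25) = (2.6875, 3.03125)
E(2.6875, 3.03125) = 31.439453125

31.439453125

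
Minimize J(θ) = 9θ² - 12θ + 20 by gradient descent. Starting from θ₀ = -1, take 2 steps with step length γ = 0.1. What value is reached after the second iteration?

J′(θ) = 18θ - 12
θ₁ = -1 − 0.1·(-30) = 2
θ₂ = 2 − 0.1·24 = -0.4

-0.4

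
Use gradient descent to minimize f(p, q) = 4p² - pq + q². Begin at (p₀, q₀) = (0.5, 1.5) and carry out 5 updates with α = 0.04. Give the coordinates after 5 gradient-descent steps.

∇f = (8p - q, -p + 2q)
Step 1: at (0.5, 1.5), ∇f = (2.5, 2.5) → (0.5, 1.5) − 0.04·(2.5, 2.5) = (0.4, 1.4)
Step 2: at (0.4, 1.4), ∇f = (1.8, 2.4) → (0.4, 1.4) − 0.04·(1.8, 2.4) = (0.328, 1.304)
Step 3: at (0.328, 1.304), ∇f = (1.32, 2.28) → (0.328, 1.304) − 0.04·(1.32, 2.28) = (0.2752, 1.2128)
Step 4: at (0.2752, 1.2128), ∇f = (0.9888, 2.1504) → (0.2752, 1.2128) − 0.04·(0.9888, 2.1504) = (0.235648, 1.126784)
Step 5: at (0.235648, 1.126784), ∇f = (0.7584, 2.01792) → (0.235648, 1.126784) − 0.04·(0.7584, 2.01792) = (0.205312, 1.0460672)

(0.205312, 1.0460672)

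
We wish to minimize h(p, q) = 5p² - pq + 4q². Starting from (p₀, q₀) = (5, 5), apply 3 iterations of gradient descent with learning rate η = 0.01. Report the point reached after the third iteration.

(3.770585, 4.019035)

∇h = (10p - q, -p + 8q)
Step 1: at (5, 5), ∇h = (45, 35) → (5, 5) − 0.01·(45, 35) = (4.55, 4.65)
Step 2: at (4.55, 4.65), ∇h = (40.85, 32.65) → (4.55, 4.65) − 0.01·(40.85, 32.65) = (4.1415, 4.3235)
Step 3: at (4.1415, 4.3235), ∇h = (37.0915, 30.4465) → (4.1415, 4.3235) − 0.01·(37.0915, 30.4465) = (3.770585, 4.019035)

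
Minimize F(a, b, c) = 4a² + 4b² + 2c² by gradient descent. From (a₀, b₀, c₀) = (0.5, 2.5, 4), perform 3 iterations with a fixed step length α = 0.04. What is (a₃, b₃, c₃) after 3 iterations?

(0.157216, 0.78608, 2.370816)

∇F = (8a, 8b, 4c)
Step 1: at (0.5, 2.5, 4), ∇F = (4, 20, 16) → (0.5, 2.5, 4) − 0.04·(4, 20, 16) = (0.34, 1.7, 3.36)
Step 2: at (0.34, 1.7, 3.36), ∇F = (2.72, 13.6, 13.44) → (0.34, 1.7, 3.36) − 0.04·(2.72, 13.6, 13.44) = (0.2312, 1.156, 2.8224)
Step 3: at (0.2312, 1.156, 2.8224), ∇F = (1.8496, 9.248, 11.2896) → (0.2312, 1.156, 2.8224) − 0.04·(1.8496, 9.248, 11.2896) = (0.157216, 0.78608, 2.370816)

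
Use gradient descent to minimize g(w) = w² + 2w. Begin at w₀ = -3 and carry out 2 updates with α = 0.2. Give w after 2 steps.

-1.72

g′(w) = 2w + 2
Step 1: g′(-3) = -4; w₁ = -3 − 0.2·(-4) = -2.2
Step 2: g′(-2.2) = -2.4; w₂ = -2.2 − 0.2·(-2.4) = -1.72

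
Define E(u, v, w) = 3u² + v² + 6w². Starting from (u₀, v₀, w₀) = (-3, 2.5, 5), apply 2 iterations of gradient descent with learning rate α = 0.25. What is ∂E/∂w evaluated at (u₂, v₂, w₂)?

240

∇E = (6u, 2v, 12w)
Step 1: at (-3, 2.5, 5), ∇E = (-18, 5, 60) → (-3, 2.5, 5) − 0.25·(-18, 5, 60) = (1.5, 1.25, -10)
Step 2: at (1.5, 1.25, -10), ∇E = (9, 2.5, -120) → (1.5, 1.25, -10) − 0.25·(9, 2.5, -120) = (-0.75, 0.625, 20)
∂E/∂w at (-0.75, 0.625, 20) = 240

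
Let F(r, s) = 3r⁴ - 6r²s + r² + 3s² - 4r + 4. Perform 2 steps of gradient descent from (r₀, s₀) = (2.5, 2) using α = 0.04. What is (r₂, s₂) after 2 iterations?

∇F = (12r³ - 12rs + 2r - 4, -6r² + 6s)
Step 1: at (2.5, 2), ∇F = (128.5, -25.5) → (2.5, 2) − 0.04·(128.5, -25.5) = (-2.64, 3.02)
Step 2: at (-2.64, 3.02), ∇F = (-134.403328, -23.6976) → (-2.64, 3.02) − 0.04·(-134.403328, -23.6976) = (2.73613312, 3.967904)

(2.73613312, 3.967904)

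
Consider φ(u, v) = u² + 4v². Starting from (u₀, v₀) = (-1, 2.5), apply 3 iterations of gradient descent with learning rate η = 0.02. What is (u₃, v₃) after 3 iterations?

(-0.884736, 1.48176)

∇φ = (2u, 8v)
(u₁, v₁) = (-1, 2.5) − 0.02·(-2, 20) = (-0.96, 2.1)
(u₂, v₂) = (-0.96, 2.1) − 0.02·(-1.92, 16.8) = (-0.9216, 1.764)
(u₃, v₃) = (-0.9216, 1.764) − 0.02·(-1.8432, 14.112) = (-0.884736, 1.48176)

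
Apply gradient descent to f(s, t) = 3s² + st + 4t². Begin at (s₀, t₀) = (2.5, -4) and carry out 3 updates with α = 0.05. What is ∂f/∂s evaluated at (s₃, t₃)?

5.7049375

∇f = (6s + t, s + 8t)
Step 1: at (2.5, -4), ∇f = (11, -29.5) → (2.5, -4) − 0.05·(11, -29.5) = (1.95, -2.525)
Step 2: at (1.95, -2.525), ∇f = (9.175, -18.25) → (1.95, -2.525) − 0.05·(9.175, -18.25) = (1.49125, -1.6125)
Step 3: at (1.49125, -1.6125), ∇f = (7.335, -11.40875) → (1.49125, -1.6125) − 0.05·(7.335, -11.40875) = (1.1245, -1.0420625)
∂f/∂s at (1.1245, -1.0420625) = 5.7049375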